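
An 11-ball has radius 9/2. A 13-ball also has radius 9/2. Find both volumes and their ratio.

V_11(4.5) ≈ 2.88697e+07. V_13(4.5) ≈ 2.82556e+08. Ratio V_11/V_13 ≈ 0.1022.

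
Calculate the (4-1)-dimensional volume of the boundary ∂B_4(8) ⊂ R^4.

|∂B_4(8)| = 1024·π^2 ≈ 10106.5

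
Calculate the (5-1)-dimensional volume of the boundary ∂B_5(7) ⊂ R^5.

The surface area of an n-ball is 2π^(n/2) r^(n-1) / Γ(n/2). For n=5, r=7: 19208·π^2/3 ≈ 63191.8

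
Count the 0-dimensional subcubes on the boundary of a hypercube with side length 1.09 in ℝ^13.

Number of 0-faces = C(13,0) · 2^(13-0) = 1 · 8192 = 8192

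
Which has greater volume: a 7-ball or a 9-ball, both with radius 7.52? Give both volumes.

V_7(7.52) ≈ 6.42547e+06. V_9(7.52) ≈ 2.53675e+08. The 9-ball is larger.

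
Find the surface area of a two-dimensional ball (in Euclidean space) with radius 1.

|∂B_2(1)| = 2πr = 2π·1 ≈ 6.28319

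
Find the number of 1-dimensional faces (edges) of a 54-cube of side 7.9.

The 54-cube has n·2^(n-1) = 54·2^53 = 54·9007199254740992 = 486388759756013568 edges.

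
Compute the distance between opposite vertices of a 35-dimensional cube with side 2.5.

Diagonal = √35 · 2.5 ≈ 14.7902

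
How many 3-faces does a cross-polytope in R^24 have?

Each 3-face is the convex hull of 4 vertices, one chosen as ±e_i from each of 4 distinct axes: 2^4·C(24,4) = 170016.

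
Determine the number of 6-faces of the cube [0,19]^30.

f_6(30-cube) = (30 choose 6) · 2^24 = 9961891430400.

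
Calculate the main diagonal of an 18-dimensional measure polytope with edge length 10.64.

||(10.64,10.64,...,10.64)|| = √(18)·10.64 ≈ 45.1417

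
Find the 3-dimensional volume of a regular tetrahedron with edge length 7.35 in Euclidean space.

Volume = (√2/12) · 7.35³ = 46.7946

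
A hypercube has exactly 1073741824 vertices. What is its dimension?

Since 2^n = 1073741824, we have n = 30.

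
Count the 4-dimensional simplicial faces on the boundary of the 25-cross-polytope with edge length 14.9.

f_4(25-orthoplex) = 2^5 · (25 choose 5) = 1700160.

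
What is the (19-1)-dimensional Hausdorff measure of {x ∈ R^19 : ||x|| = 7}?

|∂B_19(7)| = 238213646322899968·π^9/4922775 ≈ 1.44247e+15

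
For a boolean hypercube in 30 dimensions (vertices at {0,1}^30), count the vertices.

Each vertex is a binary string of length 30, so there are 2^30 = 1073741824.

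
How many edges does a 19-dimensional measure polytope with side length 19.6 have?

Number of 1-faces = C(19,1)·2^(19-1) = 19·262144 = 4980736.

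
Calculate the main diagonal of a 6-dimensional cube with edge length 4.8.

d = √(4.8² + 4.8² + ... + 4.8²) [6 terms] = √(6·4.8²) = 4.8√6 ≈ 11.7576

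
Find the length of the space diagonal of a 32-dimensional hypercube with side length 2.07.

d = √(2.07² + 2.07² + ... + 2.07²) [32 terms] = √(32·2.07²) = 2.07√32 ≈ 11.7097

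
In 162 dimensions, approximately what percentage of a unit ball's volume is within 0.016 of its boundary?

1 - (1-0.016)^162 ≈ 0.926683 ≈ 92.67%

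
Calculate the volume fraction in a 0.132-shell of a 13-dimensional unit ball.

V(inner)/V(outer) = ((1-0.132)/1)^13 ≈ 0.1588, so the shell fraction is 0.841234.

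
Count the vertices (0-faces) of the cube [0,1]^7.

Number of vertices = 2^7 = 128.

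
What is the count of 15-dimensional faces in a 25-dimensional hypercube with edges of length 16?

Number of 15-faces = C(25,15) · 2^(25-15) = 3268760 · 1024 = 3347210240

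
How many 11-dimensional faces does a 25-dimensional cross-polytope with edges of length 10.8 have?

Each 11-face is the convex hull of 12 vertices, one chosen as ±e_i from each of 12 distinct axes: 2^12·C(25,12) = 21300428800.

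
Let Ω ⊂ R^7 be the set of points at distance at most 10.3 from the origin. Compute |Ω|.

V_7(10.3) = π^(7/2) · (10.3)^7 / Γ(7/2 + 1) ≈ 5.81087e+07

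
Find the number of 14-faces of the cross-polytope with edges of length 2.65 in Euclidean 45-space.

Each 14-face is the convex hull of 15 vertices, one chosen as ±e_i from each of 15 distinct axes: 2^15·C(45,15) = 11300615801536512.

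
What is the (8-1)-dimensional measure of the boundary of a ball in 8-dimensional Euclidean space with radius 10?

S = n·V_n(r)/r = 8·V_8(10)/10 (volume-to-surface relation), giving 10000000·π^4/3 ≈ 3.24697e+08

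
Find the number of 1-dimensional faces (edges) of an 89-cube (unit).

An n-cube has n·2^(n-1) edges. With n = 89: 89·309485009821345068724781056 = 27544165874099711116505513984.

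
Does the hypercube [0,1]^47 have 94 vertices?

False. The 47-cube has 2^47 = 140737488355328 vertices.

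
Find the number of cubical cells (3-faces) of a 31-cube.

Number of 3-faces = C(31,3) · 2^(31-3) = 4495 · 268435456 = 1206617374720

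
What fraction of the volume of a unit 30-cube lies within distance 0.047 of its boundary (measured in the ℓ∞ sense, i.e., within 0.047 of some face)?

The inner cube has side 1-2·0.047 = 0.906 and volume (0.906)^30 ≈ 0.05174, so the shell holds 0.948258 of the volume.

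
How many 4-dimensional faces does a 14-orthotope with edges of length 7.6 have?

Choose 4 of 14 axes to span the face (C(14,4) = 1001 ways), then fix each of the remaining 10 coordinates at one of its two extreme values (2^10 = 1024 ways): 1001·1024 = 1025024.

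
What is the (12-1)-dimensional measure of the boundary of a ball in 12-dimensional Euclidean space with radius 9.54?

The surface area of an n-ball is 2π^(n/2) r^(n-1) / Γ(n/2). For n=12, r=9.54: 9.54509e+11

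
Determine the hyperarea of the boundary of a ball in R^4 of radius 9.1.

The surface area of an n-ball is 2π^(n/2) r^(n-1) / Γ(n/2). For n=4, r=9.1: 14874.9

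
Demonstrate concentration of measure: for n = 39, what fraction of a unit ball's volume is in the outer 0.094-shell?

1 - (1-0.094)^39 ≈ 0.978719 ≈ 97.87%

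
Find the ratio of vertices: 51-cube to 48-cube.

The 51-cube has 2^51 = 2251799813685248 vertices. The 48-cube has 2^48 = 281474976710656 vertices. Ratio: 2251799813685248/281474976710656 = 8.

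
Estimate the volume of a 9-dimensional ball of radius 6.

Volume = π^{9/2}·(6)^9/Γ(11/2) = 11943936·π^4/35 ≈ 3.32414e+07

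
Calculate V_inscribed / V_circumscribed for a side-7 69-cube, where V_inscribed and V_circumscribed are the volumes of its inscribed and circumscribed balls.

Volume scales as r^n, and r_in/r_out = 1/√69, giving (1/√69)^69 ≈ 3.62833e-64.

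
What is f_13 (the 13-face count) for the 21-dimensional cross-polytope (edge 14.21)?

Each 13-face is the convex hull of 14 vertices, one chosen as ±e_i from each of 14 distinct axes: 2^14·C(21,14) = 1905131520.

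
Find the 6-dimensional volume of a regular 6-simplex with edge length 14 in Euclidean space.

V = (14^6 / 6!) · √((6+1) / 2^6) ≈ 3458.56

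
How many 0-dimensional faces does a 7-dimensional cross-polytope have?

Number of 0-faces = 2^(0+1) · C(7,0+1) = 2 · 7 = 14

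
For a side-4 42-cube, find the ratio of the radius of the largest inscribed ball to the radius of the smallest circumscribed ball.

For an n-cube of any side s, the inradius is s/2 and the circumradius is s√n/2, so the ratio is 1/√42 ≈ 0.154303.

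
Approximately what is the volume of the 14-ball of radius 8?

V = 274877906944·π^7/315 ≈ 2.63559e+12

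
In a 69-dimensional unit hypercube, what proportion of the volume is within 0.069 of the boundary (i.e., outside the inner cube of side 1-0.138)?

1 - (1 - 2·0.069)^69 = 1 - 0.862^69 ≈ 0.999965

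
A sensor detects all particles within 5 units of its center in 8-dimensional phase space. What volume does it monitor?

V_8(5) = π^(8/2) · (5)^8 / Γ(8/2 + 1) = 390625·π^4/24 ≈ 1.58543e+06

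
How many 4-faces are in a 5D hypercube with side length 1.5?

Number of 4-faces = C(5,4) · 2^(5-4) = 5 · 2 = 10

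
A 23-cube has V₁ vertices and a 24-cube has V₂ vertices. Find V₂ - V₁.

V₁ = 2^23 = 8388608. V₂ = 2^24 = 16777216. V₂ - V₁ = 8388608.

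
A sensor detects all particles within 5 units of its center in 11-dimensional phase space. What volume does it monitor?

V_11(5) = π^(11/2) · (5)^11 / Γ(11/2 + 1) = 625000000·π^5/2079 ≈ 9.19973e+07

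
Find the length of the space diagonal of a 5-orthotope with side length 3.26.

d = √(3.26² + 3.26² + ... + 3.26²) [5 terms] = √(5·3.26²) = 3.26√5 ≈ 7.28958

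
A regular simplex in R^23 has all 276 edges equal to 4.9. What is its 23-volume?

V_23 = √(24) · 4.9^23 / (23! · 2^(23/2)) ≈ 4.9009e-10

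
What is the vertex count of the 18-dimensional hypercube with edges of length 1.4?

The 18-cube has 2^18 = 262144 vertices.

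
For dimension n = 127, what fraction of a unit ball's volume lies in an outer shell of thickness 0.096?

1 - (1-0.096)^127 ≈ 0.9999972874 ≈ 99.999729%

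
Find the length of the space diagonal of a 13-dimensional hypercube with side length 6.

The space diagonal of an n-cube of side s is s√n. Here 6·√13 ≈ 21.6333.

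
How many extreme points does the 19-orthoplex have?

The vertices are ±e_1, ..., ±e_19, so there are 2·19 = 38.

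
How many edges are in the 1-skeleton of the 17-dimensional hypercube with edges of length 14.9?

An n-cube has n·2^(n-1) edges. With n = 17: 17·65536 = 1114112.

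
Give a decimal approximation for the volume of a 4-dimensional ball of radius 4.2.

The n-ball volume is π^(n/2)·r^n/Γ(n/2+1). With n=4, r=4.2: V ≈ 1535.56.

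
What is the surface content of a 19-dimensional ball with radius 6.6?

|∂B_19(6.6)| ≈ 5.00186e+14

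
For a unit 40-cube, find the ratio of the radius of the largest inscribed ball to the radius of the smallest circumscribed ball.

For an n-cube of any side s, the inradius is s/2 and the circumradius is s√n/2, so the ratio is 1/√40 ≈ 0.158114.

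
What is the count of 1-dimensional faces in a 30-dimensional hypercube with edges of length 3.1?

An n-cube has C(n,k)·2^(n-k) k-faces. Here C(30,1)·2^29 = 30·536870912 = 16106127360.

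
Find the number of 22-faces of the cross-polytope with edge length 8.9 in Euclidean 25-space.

f_22(25-orthoplex) = 2^23 · (25 choose 23) = 2516582400.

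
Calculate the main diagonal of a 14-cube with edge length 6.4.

||(6.4,6.4,...,6.4)|| = √(14)·6.4 ≈ 23.9466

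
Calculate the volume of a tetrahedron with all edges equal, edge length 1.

Volume = (√2/12) · 1³ = 0.117851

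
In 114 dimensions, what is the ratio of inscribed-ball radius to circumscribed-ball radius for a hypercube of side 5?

Ratio = (s/2)/(s√114/2) = 114^(-1/2) ≈ 0.0936586.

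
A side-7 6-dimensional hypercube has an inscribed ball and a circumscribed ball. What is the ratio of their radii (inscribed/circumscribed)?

For an n-cube of any side s, the inradius is s/2 and the circumradius is s√n/2, so the ratio is 1/√6 ≈ 0.408248.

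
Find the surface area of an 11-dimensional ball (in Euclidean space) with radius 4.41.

|∂B_11(4.41)| ≈ 5.76612e+07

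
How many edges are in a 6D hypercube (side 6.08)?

An n-cube has C(n,k)·2^(n-k) k-faces. Here C(6,1)·2^5 = 6·32 = 192.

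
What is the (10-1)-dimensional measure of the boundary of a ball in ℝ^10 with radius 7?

The surface area of an n-ball is 2π^(n/2) r^(n-1) / Γ(n/2). For n=10, r=7: 40353607·π^5/12 ≈ 1.02908e+09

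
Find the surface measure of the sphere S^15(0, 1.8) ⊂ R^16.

The surface area of an n-ball is 2π^(n/2) r^(n-1) / Γ(n/2). For n=16, r=1.8: 25403.1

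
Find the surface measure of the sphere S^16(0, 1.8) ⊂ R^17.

S_17(1.8) = 2·π^(17/2)·(1.8)^16 / Γ(17/2) ≈ 29105.2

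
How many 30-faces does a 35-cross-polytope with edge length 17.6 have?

An n-cross-polytope has 2^(k+1)·C(n,k+1) k-faces. Here 2^31·C(35,31) = 2147483648·52360 = 112442243809280.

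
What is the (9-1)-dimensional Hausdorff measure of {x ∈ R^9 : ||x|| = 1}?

S = n·V_n(r)/r = 9·V_9(1)/1 (volume-to-surface relation), giving 32·π^4/105 ≈ 29.6866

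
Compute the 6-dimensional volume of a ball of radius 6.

Volume = π^{6/2}·(6)^6/Γ(4) = 7776·π^3 ≈ 241105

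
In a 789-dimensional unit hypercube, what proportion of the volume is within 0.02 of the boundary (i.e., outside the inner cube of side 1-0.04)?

The inner cube has side 1-2·0.02 = 0.96 and volume (0.96)^789 ≈ 1.028e-14, so the shell holds 1 - 1.028e-14 of the volume.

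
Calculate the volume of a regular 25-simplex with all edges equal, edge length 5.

V = (5^25 / 25!) · √((25+1) / 2^25) ≈ 1.69128e-11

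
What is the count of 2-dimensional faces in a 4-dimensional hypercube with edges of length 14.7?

An n-cube has C(n,k)·2^(n-k) k-faces. Here C(4,2)·2^2 = 6·4 = 24.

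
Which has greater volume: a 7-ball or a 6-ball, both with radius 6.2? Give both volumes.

V_7(6.2) ≈ 1.66388e+06. V_6(6.2) ≈ 293527. The 7-ball is larger.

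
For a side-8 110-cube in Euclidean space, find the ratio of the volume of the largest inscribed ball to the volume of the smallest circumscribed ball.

The radii are 8/2 and 8√110/2, so the volume ratio is (1/√110)^110 = 110^{-110/2} ≈ 5.28935e-113.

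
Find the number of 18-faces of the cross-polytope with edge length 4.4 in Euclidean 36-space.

Number of 18-faces = 2^(18+1) · C(36,18+1) = 524288 · 8597496600 = 4507564297420800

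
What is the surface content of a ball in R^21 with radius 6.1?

S_21(6.1) = 2·π^(21/2)·(6.1)^20 / Γ(21/2) ≈ 1.49061e+15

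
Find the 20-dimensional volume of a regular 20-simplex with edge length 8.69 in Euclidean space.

V = (8.69^20 / 20!) · √((20+1) / 2^20) ≈ 0.0110938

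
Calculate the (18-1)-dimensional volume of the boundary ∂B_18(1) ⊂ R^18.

S = n·V_n(r)/r = 18·V_18(1)/1 (volume-to-surface relation), giving π^9/20160 ≈ 1.47863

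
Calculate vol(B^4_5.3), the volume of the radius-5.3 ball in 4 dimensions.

The n-ball volume is π^(n/2)·r^n/Γ(n/2+1). With n=4, r=5.3: V ≈ 3893.8.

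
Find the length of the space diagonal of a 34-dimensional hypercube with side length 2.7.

||(2.7,2.7,...,2.7)|| = √(34)·2.7 ≈ 15.7436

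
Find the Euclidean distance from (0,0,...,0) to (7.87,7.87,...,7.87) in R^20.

Diagonal = √20 · 7.87 ≈ 35.1957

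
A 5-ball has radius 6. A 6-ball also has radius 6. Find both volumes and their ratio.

V_5(6) ≈ 40931.2. V_6(6) ≈ 241105. Ratio V_5/V_6 ≈ 0.1698.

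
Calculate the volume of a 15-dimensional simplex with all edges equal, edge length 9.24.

V = (9.24^15 / 15!) · √((15+1) / 2^15) ≈ 5.16315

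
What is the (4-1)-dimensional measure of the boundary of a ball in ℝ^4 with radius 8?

S_4(8) = 2·π^(4/2)·(8)^3 / Γ(4/2) = 1024·π^2 ≈ 10106.5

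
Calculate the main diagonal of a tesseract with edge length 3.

d = √(3² + 3² + ... + 3²) [4 terms] = √(4·3²) = 3√4 = 6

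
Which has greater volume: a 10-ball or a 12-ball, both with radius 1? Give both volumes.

V_10(1.0) ≈ 2.55016. V_12(1.0) ≈ 1.33526. The 10-ball is larger.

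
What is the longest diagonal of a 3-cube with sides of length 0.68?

||(0.68,0.68,...,0.68)|| = √(3)·0.68 ≈ 1.17779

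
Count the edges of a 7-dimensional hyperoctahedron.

An n-cross-polytope has 2^(k+1)·C(n,k+1) k-faces. Here 2^2·C(7,2) = 4·21 = 84.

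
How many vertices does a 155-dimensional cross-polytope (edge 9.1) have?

The 155-dimensional cross-polytope has 2n = 2·155 = 310 vertices.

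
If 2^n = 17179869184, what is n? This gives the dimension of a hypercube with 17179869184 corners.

2^n = 17179869184 ⇒ n = log_2(17179869184) = 34.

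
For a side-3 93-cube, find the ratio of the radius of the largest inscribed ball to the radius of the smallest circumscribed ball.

r_in = 3/2 (half the side); r_out = 3√93/2 (half the diagonal). Ratio = 1/√93 ≈ 0.103695.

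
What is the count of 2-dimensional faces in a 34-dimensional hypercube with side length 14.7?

Choose 2 of 34 axes to span the face (C(34,2) = 561 ways), then fix each of the remaining 32 coordinates at one of its two extreme values (2^32 = 4294967296 ways): 561·4294967296 = 2409476653056.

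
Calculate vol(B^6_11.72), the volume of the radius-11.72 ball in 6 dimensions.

Volume = π^{6/2}·(11.72)^6/Γ(4) ≈ 1.33926e+07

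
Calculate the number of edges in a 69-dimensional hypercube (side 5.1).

Each of the 2^69 = 590295810358705651712 vertices has degree 69; total edges = 69·2^69/2 = 20365205457375344984064.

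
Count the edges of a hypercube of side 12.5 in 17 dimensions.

The 17-cube has n·2^(n-1) = 17·2^16 = 17·65536 = 1114112 edges.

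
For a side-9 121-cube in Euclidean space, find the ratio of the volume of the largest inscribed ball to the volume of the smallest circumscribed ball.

The radii are 9/2 and 9√121/2, so the volume ratio is (1/√121)^121 = 121^{-121/2} ≈ 9.80585e-127.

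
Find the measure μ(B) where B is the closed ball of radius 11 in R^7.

The n-ball volume is π^(n/2)·r^n/Γ(n/2+1). With n=7, r=11: V = 311794736·π^3/105 ≈ 9.20723e+07.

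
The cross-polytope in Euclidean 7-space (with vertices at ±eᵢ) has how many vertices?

The vertices are ±e_1, ..., ±e_7, so there are 2·7 = 14.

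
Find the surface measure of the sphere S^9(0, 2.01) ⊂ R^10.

|∂B_10(2.01)| ≈ 13656.3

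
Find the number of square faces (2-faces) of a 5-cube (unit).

An n-cube has C(n,k)·2^(n-k) k-faces. Here C(5,2)·2^3 = 10·8 = 80.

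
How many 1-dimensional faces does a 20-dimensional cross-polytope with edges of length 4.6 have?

Number of 1-faces = 2^(1+1) · C(20,1+1) = 4 · 190 = 760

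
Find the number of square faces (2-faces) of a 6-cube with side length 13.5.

f_2(6-cube) = (6 choose 2) · 2^4 = 240.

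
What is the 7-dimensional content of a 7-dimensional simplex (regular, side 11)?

V_7 = √(8) · 11^7 / (7! · 2^(7/2)) ≈ 966.626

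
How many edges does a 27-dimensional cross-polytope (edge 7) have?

f_1(27-orthoplex) = 2^2 · (27 choose 2) = 1404.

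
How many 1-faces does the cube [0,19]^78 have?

An n-cube has n·2^(n-1) edges. With n = 78: 78·151115727451828646838272 = 11787026741242634453385216.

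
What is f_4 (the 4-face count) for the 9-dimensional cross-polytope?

Each 4-face is the convex hull of 5 vertices, one chosen as ±e_i from each of 5 distinct axes: 2^5·C(9,5) = 4032.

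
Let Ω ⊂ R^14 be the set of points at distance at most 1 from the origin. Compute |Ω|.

Volume = π^{14/2}·(1)^14/Γ(8) = π^7/5040 ≈ 0.599265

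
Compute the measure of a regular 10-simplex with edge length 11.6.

V_10 = √(11) · 11.6^10 / (10! · 2^(10/2)) ≈ 1259.98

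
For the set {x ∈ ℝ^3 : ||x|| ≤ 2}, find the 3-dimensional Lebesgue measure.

V = 32·π/3 ≈ 33.5103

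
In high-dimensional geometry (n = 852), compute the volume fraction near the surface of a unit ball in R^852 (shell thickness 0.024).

1 - (1-0.024)^852 ≈ 0.999999999 ≈ (100 - 1.03e-07)%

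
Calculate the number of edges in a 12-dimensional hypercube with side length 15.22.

An n-cube has n·2^(n-1) edges. With n = 12: 12·2048 = 24576.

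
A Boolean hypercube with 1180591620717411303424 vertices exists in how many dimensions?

2^n = 1180591620717411303424 ⇒ n = log_2(1180591620717411303424) = 70.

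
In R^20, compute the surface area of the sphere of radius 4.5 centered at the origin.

The surface area of an n-ball is 2π^(n/2) r^(n-1) / Γ(n/2). For n=20, r=4.5: 16677181699666569·π^10/1174405120 ≈ 1.32985e+12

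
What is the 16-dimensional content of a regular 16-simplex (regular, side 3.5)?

Volume = 3.5^16 · √(17/2^16) / 16! ≈ 3.90349e-07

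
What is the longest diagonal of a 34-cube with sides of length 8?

Diagonal = √34 · 8 ≈ 46.6476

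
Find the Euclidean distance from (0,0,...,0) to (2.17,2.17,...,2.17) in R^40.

||(2.17,2.17,...,2.17)|| = √(40)·2.17 ≈ 13.7243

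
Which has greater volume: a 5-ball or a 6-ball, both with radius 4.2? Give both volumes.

V_5(4.2) ≈ 6879.31. V_6(4.2) ≈ 28365.7. The 6-ball is larger.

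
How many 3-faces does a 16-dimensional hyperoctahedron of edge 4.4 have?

An n-cross-polytope has 2^(k+1)·C(n,k+1) k-faces. Here 2^4·C(16,4) = 16·1820 = 29120.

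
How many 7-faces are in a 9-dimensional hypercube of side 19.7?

f_7(9-cube) = (9 choose 7) · 2^2 = 144.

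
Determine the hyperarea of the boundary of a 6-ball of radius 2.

S = n·V_n(r)/r = 6·V_6(2)/2 (volume-to-surface relation), giving 32·π^3 ≈ 992.201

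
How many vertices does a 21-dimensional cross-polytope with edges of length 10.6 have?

The 21-dimensional cross-polytope has 2n = 2·21 = 42 vertices.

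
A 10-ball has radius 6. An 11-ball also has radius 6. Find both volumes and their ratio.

V_10(6) ≈ 1.54199e+08. V_11(6) ≈ 6.83547e+08. Ratio V_10/V_11 ≈ 0.2256.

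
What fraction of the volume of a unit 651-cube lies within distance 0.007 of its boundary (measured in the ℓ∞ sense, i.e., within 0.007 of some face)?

The inner cube has side 1-2·0.007 = 0.986 and volume (0.986)^651 ≈ 0.0001032, so the shell holds 0.999897 of the volume.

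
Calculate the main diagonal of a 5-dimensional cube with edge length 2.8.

The space diagonal of an n-cube of side s is s√n. Here 2.8·√5 ≈ 6.26099.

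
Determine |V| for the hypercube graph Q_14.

An n-cube has 2^n vertices; for n = 14 that is 2^14 = 16384.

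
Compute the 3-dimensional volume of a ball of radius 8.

The n-ball volume is π^(n/2)·r^n/Γ(n/2+1). With n=3, r=8: V = 2048·π/3 ≈ 2144.66.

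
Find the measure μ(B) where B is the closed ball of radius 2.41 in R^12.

Volume = π^{12/2}·(2.41)^12/Γ(7) ≈ 51259.1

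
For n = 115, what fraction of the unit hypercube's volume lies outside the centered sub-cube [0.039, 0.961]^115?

The inner cube has side 1-2·0.039 = 0.922 and volume (0.922)^115 ≈ 8.791e-05, so the shell holds 0.999912 of the volume.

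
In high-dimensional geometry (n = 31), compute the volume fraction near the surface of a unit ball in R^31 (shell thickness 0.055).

1 - (1-0.055)^31 ≈ 0.826865 ≈ 82.69%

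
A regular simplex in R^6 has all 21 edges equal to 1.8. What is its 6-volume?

V_6 = √(7) · 1.8^6 / (6! · 2^(6/2)) ≈ 0.0156229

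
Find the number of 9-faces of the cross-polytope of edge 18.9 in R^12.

f_9(12-orthoplex) = 2^10 · (12 choose 10) = 67584.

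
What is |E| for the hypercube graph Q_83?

An n-cube has n·2^(n-1) edges. With n = 83: 83·4835703278458516698824704 = 401363372112056886002450432.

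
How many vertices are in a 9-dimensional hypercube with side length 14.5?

f_0(9-cube) = (9 choose 0) · 2^9 = 512.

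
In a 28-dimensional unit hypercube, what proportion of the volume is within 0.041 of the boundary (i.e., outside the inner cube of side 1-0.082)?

Shell fraction = 1 - (1-0.082)^28 ≈ 0.908884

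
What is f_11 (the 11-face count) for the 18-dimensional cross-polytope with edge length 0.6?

An n-cross-polytope has 2^(k+1)·C(n,k+1) k-faces. Here 2^12·C(18,12) = 4096·18564 = 76038144.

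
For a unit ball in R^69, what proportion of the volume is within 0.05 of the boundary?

Shell fraction = 1 - (1-0.05)^69 ≈ 0.970965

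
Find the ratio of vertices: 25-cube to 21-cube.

The 25-cube has 2^25 = 33554432 vertices. The 21-cube has 2^21 = 2097152 vertices. Ratio: 33554432/2097152 = 16.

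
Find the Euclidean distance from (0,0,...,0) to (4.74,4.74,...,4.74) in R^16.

Diagonal = √16 · 4.74 = 18.96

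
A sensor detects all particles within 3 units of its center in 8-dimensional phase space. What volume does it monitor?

The n-ball volume is π^(n/2)·r^n/Γ(n/2+1). With n=8, r=3: V = 2187·π^4/8 ≈ 26629.2.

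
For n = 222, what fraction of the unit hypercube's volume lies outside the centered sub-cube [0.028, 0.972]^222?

1 - (1 - 2·0.028)^222 = 1 - 0.944^222 ≈ 0.9999972217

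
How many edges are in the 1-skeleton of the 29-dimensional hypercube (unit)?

Number of 1-faces = C(29,1)·2^(29-1) = 29·268435456 = 7784628224.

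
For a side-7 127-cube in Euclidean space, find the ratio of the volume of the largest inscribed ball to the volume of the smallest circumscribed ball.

V_in/V_out = n^(-n/2) = 127^(-127/2) ≈ 2.56132e-134.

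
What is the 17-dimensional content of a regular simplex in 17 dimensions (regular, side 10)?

V = (10^17 / 17!) · √((17+1) / 2^17) ≈ 3.29468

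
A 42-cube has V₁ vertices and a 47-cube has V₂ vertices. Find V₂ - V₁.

V₁ = 2^42 = 4398046511104. V₂ = 2^47 = 140737488355328. V₂ - V₁ = 136339441844224.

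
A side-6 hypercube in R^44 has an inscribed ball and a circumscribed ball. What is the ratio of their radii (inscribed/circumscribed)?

r_in = 6/2 (half the side); r_out = 6√44/2 (half the diagonal). Ratio = 1/√44 ≈ 0.150756.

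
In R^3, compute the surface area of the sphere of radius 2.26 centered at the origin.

|∂B_3(2.26)| = 4πr² = 4π·(2.26)² ≈ 64.184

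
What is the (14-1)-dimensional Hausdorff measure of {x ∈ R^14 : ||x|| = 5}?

The surface area of an n-ball is 2π^(n/2) r^(n-1) / Γ(n/2). For n=14, r=5: 244140625·π^7/72 ≈ 1.02413e+10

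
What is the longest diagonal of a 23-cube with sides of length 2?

Diagonal = √23 · 2 ≈ 9.59166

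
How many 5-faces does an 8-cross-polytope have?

Number of 5-faces = 2^(5+1) · C(8,5+1) = 64 · 28 = 1792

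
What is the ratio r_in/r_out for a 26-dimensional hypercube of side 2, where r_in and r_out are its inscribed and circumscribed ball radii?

For an n-cube of any side s, the inradius is s/2 and the circumradius is s√n/2, so the ratio is 1/√26 ≈ 0.196116.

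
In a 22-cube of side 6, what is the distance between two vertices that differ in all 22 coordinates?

||(6,6,...,6)|| = √(22)·6 ≈ 28.1425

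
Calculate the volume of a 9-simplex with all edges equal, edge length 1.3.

For a regular n-simplex with edge a, V = (a^n / n!)·√((n+1)/2^n). With a=1.3, n=9: V ≈ 4.08406e-06.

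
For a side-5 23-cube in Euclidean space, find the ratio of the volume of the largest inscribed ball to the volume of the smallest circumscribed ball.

V_in/V_out = n^(-n/2) = 23^(-23/2) ≈ 2.18842e-16.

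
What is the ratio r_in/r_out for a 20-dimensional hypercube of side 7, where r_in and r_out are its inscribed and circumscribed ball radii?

For an n-cube of any side s, the inradius is s/2 and the circumradius is s√n/2, so the ratio is 1/√20 ≈ 0.223607.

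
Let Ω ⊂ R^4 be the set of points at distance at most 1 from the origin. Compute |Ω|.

V_4(1) = π^(4/2) · (1)^4 / Γ(4/2 + 1) = π^2/2 ≈ 4.9348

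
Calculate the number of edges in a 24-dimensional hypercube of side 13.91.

Number of 1-faces = C(24,1)·2^(24-1) = 24·8388608 = 201326592.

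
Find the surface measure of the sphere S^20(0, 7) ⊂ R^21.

|∂B_21(7)| = 23344937339644196864·π^10/93532725 ≈ 2.33737e+16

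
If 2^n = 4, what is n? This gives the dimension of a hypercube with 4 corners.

The n-cube has 2^n vertices, and 4 = 2^2, so n = 2.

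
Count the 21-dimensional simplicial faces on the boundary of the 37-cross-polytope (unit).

Each 21-face is the convex hull of 22 vertices, one chosen as ±e_i from each of 22 distinct axes: 2^22·C(37,22) = 39276300510167040.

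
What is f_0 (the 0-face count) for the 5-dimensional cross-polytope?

f_0(5-orthoplex) = 2^1 · (5 choose 1) = 10.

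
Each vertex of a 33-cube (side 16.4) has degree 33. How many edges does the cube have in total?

The 33-cube has n·2^(n-1) = 33·2^32 = 33·4294967296 = 141733920768 edges.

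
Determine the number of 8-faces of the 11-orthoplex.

Each 8-face is the convex hull of 9 vertices, one chosen as ±e_i from each of 9 distinct axes: 2^9·C(11,9) = 28160.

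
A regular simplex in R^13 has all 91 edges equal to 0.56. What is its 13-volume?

V_13 = √(14) · 0.56^13 / (13! · 2^(13/2)) ≈ 3.53617e-15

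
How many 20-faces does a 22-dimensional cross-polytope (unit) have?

f_20(22-orthoplex) = 2^21 · (22 choose 21) = 46137344.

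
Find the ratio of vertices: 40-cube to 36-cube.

The 40-cube has 2^40 = 1099511627776 vertices. The 36-cube has 2^36 = 68719476736 vertices. Ratio: 1099511627776/68719476736 = 16.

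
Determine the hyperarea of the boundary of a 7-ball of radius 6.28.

|∂B_7(6.28)| ≈ 2.02879e+06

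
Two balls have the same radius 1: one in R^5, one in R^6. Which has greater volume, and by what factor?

V_5(1) ≈ 5.26379, V_6(1) ≈ 5.16771. The 5-ball is larger by a factor of 1.019.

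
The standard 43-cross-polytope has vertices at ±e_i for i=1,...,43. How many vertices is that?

An n-cross-polytope has 2n vertices; here n = 43, giving 86.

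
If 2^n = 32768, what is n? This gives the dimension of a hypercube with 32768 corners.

n = log_2(32768) = 15.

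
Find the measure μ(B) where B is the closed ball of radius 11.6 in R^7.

V_7(11.6) = π^(7/2) · (11.6)^7 / Γ(7/2 + 1) ≈ 1.33532e+08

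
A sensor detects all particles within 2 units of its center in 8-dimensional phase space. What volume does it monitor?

V_8(2) = π^(8/2) · (2)^8 / Γ(8/2 + 1) = 32·π^4/3 ≈ 1039.03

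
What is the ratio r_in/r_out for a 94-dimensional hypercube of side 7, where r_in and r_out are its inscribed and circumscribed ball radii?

r_in = 7/2 (half the side); r_out = 7√94/2 (half the diagonal). Ratio = 1/√94 ≈ 0.103142.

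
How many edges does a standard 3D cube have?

The 3-cube has n·2^(n-1) = 3·2^2 = 3·4 = 12 edges.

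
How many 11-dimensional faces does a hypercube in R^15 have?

Choose 11 of 15 axes to span the face (C(15,11) = 1365 ways), then fix each of the remaining 4 coordinates at one of its two extreme values (2^4 = 16 ways): 1365·16 = 21840.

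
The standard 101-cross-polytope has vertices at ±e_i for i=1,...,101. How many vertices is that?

The 101-dimensional cross-polytope has 2n = 2·101 = 202 vertices.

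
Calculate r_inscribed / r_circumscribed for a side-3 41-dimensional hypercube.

Ratio = (s/2)/(s√41/2) = 41^(-1/2) ≈ 0.156174.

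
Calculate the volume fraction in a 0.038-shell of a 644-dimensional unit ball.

1 - (1-0.038)^644 ≈ 1 - 1.461e-11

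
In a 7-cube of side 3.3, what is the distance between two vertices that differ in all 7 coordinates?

The space diagonal of an n-cube of side s is s√n. Here 3.3·√7 ≈ 8.73098.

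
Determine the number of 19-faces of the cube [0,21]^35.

Choose 19 of 35 axes to span the face (C(35,19) = 4059928950 ways), then fix each of the remaining 16 coordinates at one of its two extreme values (2^16 = 65536 ways): 4059928950·65536 = 266071503667200.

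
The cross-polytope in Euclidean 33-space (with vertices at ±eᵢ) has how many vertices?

The vertices are ±e_1, ..., ±e_33, so there are 2·33 = 66.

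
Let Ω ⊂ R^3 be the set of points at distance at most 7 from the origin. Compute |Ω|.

The n-ball volume is π^(n/2)·r^n/Γ(n/2+1). With n=3, r=7: V = 1372·π/3 ≈ 1436.76.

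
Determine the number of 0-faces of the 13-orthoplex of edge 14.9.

Each 0-face is the convex hull of 1 vertex, one chosen as ±e_i from each of 1 distinct axis: 2^1·C(13,1) = 26.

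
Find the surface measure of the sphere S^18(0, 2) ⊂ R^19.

S = n·V_n(r)/r = 19·V_19(2)/2 (volume-to-surface relation), giving 268435456·π^9/34459425 ≈ 232210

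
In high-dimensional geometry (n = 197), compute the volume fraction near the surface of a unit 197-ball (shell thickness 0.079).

1 - (1-0.079)^197 ≈ 0.999999909 ≈ 99.999991%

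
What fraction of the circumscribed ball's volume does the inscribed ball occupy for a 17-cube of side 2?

Volume scales as r^n, and r_in/r_out = 1/√17, giving (1/√17)^17 ≈ 3.47684e-11.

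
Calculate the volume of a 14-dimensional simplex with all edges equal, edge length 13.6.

For a regular n-simplex with edge a, V = (a^n / n!)·√((n+1)/2^n). With a=13.6, n=14: V ≈ 2570.23.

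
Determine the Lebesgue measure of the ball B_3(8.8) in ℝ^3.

V_3(8.8) = π^(3/2) · (8.8)^3 / Γ(3/2 + 1) ≈ 2854.54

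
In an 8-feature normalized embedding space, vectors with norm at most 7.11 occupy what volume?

V_8(7.11) = π^(8/2) · (7.11)^8 / Γ(8/2 + 1) ≈ 2.65061e+07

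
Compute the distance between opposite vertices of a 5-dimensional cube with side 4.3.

d = √(4.3² + 4.3² + ... + 4.3²) [5 terms] = √(5·4.3²) = 4.3√5 ≈ 9.61509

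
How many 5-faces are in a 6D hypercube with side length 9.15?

Choose 5 of 6 axes to span the face (C(6,5) = 6 ways), then fix each of the remaining 1 coordinate at one of its two extreme values (2^1 = 2 ways): 6·2 = 12.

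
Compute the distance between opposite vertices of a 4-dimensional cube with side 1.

d = √(1² + 1² + ... + 1²) [4 terms] = √(4·1²) = 1√4 = 2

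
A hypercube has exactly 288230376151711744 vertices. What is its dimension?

2^n = 288230376151711744 ⇒ n = log_2(288230376151711744) = 58.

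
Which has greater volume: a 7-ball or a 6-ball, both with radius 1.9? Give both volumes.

V_7(1.9) ≈ 422.333. V_6(1.9) ≈ 243.12. The 7-ball is larger.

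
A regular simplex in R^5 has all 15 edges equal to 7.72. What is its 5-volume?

Volume = 7.72^5 · √(6/2^5) / 5! ≈ 98.9477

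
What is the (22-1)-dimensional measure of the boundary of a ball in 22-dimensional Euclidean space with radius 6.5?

The surface area of an n-ball is 2π^(n/2) r^(n-1) / Γ(n/2). For n=22, r=6.5: 247064529073450392704413·π^11/3805072588800 ≈ 1.91028e+16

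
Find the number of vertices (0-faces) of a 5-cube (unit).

Choose 0 of 5 axes to span the face (C(5,0) = 1 way), then fix each of the remaining 5 coordinates at one of its two extreme values (2^5 = 32 ways): 1·32 = 32.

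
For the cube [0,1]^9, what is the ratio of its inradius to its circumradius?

For an n-cube of any side s, the inradius is s/2 and the circumradius is s√n/2, so the ratio is 1/√9 ≈ 0.333333.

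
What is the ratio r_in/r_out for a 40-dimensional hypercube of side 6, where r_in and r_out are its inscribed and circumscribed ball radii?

For an n-cube of any side s, the inradius is s/2 and the circumradius is s√n/2, so the ratio is 1/√40 ≈ 0.158114.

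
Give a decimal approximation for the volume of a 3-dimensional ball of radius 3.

Volume = π^{3/2}·(3)^3/Γ(5/2) = 36·π ≈ 113.097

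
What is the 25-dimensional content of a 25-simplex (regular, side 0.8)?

For a regular n-simplex with edge a, V = (a^n / n!)·√((n+1)/2^n). With a=0.8, n=25: V ≈ 2.14396e-31.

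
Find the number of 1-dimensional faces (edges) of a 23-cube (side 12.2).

The 23-cube has n·2^(n-1) = 23·2^22 = 23·4194304 = 96468992 edges.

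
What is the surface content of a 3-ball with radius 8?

S = n·V_n(r)/r = 3·V_3(8)/8 (volume-to-surface relation), giving 4πr² = 4π·(8)² ≈ 804.248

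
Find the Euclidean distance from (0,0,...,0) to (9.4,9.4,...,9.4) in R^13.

Diagonal = √13 · 9.4 ≈ 33.8922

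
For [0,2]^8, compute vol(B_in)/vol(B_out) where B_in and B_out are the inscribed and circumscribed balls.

V_in/V_out = n^(-n/2) = 8^(-8/2) ≈ 0.000244141.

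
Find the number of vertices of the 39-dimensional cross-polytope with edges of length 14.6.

The 39-dimensional cross-polytope has 2n = 2·39 = 78 vertices.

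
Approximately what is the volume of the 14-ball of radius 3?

Volume = π^{14/2}·(3)^14/Γ(8) = 531441·π^7/560 ≈ 2.86626e+06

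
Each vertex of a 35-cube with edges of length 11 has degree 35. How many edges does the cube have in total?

An n-cube has n·2^(n-1) edges. With n = 35: 35·17179869184 = 601295421440.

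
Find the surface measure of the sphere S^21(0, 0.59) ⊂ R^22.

The surface area of an n-ball is 2π^(n/2) r^(n-1) / Γ(n/2). For n=22, r=0.59: 2.49924e-06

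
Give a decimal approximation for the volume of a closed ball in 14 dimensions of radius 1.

Volume = π^{14/2}·(1)^14/Γ(8) = π^7/5040 ≈ 0.599265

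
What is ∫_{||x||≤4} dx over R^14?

V = 16777216·π^7/315 ≈ 1.60864e+08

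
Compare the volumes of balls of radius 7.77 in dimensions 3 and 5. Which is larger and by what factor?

V_3(7.77) ≈ 1964.95, V_5(7.77) ≈ 149075. The 5-ball is larger by a factor of 75.87.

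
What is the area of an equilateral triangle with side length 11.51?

Area = (√3/4) · 11.51² = 57.3656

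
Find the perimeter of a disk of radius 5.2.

S = n·V_n(r)/r = 2·V_2(5.2)/5.2 (volume-to-surface relation), giving 2πr = 2π·5.2 ≈ 32.6726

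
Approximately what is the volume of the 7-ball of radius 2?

V_7(2) = π^(7/2) · (2)^7 / Γ(7/2 + 1) = 2048·π^3/105 ≈ 604.77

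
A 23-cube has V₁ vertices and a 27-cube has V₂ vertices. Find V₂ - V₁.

V₁ = 2^23 = 8388608. V₂ = 2^27 = 134217728. V₂ - V₁ = 125829120.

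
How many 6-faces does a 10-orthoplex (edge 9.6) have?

Each 6-face is the convex hull of 7 vertices, one chosen as ±e_i from each of 7 distinct axes: 2^7·C(10,7) = 15360.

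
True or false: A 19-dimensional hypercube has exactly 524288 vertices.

True. The 19-cube has 2^19 = 524288 vertices.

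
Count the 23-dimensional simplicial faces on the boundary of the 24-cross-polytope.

Each 23-face is the convex hull of 24 vertices, one chosen as ±e_i from each of 24 distinct axes: 2^24·C(24,24) = 16777216.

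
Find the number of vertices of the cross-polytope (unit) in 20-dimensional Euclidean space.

f_0(20-orthoplex) = 2^1 · (20 choose 1) = 40.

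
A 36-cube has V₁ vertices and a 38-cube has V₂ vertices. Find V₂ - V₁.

V₁ = 2^36 = 68719476736. V₂ = 2^38 = 274877906944. V₂ - V₁ = 206158430208.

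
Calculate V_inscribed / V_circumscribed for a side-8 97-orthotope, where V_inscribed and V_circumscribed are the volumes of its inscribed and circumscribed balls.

Volume scales as r^n, and r_in/r_out = 1/√97, giving (1/√97)^97 ≈ 4.38098e-97.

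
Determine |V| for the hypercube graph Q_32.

Number of vertices = 2^32 = 4294967296.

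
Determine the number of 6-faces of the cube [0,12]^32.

An n-cube has C(n,k)·2^(n-k) k-faces. Here C(32,6)·2^26 = 906192·67108864 = 60813515685888.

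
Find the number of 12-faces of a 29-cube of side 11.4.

Choose 12 of 29 axes to span the face (C(29,12) = 51895935 ways), then fix each of the remaining 17 coordinates at one of its two extreme values (2^17 = 131072 ways): 51895935·131072 = 6802103992320.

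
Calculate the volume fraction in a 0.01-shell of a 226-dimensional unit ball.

Shell fraction = 1 - (1-0.01)^226 ≈ 0.89683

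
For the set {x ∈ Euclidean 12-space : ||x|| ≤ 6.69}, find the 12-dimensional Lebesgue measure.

Volume = π^{12/2}·(6.69)^12/Γ(7) ≈ 1.0732e+10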